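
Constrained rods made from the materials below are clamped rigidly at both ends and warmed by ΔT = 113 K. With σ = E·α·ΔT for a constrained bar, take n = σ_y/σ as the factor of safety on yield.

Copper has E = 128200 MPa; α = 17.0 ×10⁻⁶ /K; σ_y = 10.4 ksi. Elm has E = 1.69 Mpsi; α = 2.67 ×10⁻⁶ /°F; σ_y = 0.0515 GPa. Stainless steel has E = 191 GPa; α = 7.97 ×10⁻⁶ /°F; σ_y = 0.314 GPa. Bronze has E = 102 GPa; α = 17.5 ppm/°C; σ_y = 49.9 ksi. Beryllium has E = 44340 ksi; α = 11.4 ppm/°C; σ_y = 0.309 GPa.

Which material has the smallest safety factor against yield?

Per material, after unit conversion:
  copper: E = 128.2, α = 17.0, σ_y = 71.71 → σ = 246 MPa, n = 0.291
  elm: E = 11.65, α = 4.81, σ_y = 51.50 → σ = 6.33 MPa, n = 8.14
  stainless steel: E = 191.0, α = 14.3, σ_y = 314.0 → σ = 310 MPa, n = 1.01
  bronze: E = 102.0, α = 17.5, σ_y = 344.0 → σ = 202 MPa, n = 1.71
  beryllium: E = 305.7, α = 11.4, σ_y = 309.0 → σ = 394 MPa, n = 0.785
Smallest n: copper with n = 0.291.

copper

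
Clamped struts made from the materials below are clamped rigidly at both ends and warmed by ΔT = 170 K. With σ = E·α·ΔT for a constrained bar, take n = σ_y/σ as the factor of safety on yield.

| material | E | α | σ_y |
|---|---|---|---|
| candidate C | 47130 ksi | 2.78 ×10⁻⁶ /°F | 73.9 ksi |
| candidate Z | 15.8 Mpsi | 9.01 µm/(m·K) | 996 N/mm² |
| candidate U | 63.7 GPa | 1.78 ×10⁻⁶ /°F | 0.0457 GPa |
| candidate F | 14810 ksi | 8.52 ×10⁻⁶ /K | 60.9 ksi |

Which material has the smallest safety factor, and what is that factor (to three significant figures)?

In consistent units (E in GPa, α in ×10⁻⁶/K, σ_y in MPa):
  candidate C: E = 324.9, α = 5.00, σ_y = 509.5 → σ = 276 MPa, n = 1.84
  candidate Z: E = 108.9, α = 9.01, σ_y = 996.0 → σ = 167 MPa, n = 5.97
  candidate U: E = 63.70, α = 3.20, σ_y = 45.70 → σ = 34.7 MPa, n = 1.32
  candidate F: E = 102.1, α = 8.52, σ_y = 419.9 → σ = 148 MPa, n = 2.84
Smallest n: candidate U with n = 1.32.

candidate U, n = 1.32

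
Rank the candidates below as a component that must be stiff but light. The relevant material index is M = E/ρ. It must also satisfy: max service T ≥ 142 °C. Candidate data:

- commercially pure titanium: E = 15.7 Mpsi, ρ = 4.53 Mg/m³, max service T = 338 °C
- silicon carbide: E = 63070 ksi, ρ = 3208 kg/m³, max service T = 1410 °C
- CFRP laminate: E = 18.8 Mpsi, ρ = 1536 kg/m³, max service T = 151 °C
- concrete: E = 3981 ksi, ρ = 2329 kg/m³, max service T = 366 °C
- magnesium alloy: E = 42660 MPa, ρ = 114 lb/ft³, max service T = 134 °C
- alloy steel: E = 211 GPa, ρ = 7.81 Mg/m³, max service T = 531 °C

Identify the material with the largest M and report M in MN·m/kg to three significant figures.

Screen on constraints: max service T ≥ 142 °C. Survivors: commercially pure titanium, silicon carbide, CFRP laminate, concrete, alloy steel.
Convert each candidate to consistent units, then evaluate M:
  commercially pure titanium: E = 108.2 GPa, ρ = 4530 kg/m³
  silicon carbide: E = 434.9 GPa, ρ = 3208 kg/m³
  CFRP laminate: E = 129.6 GPa, ρ = 1536 kg/m³
  concrete: E = 27.45 GPa, ρ = 2329 kg/m³
  alloy steel: E = 211.0 GPa, ρ = 7810 kg/m³
  silicon carbide: M = 136 MN·m/kg
  CFRP laminate: M = 84.4 MN·m/kg
  alloy steel: M = 27.0 MN·m/kg
  commercially pure titanium: M = 23.9 MN·m/kg
  concrete: M = 11.8 MN·m/kg
The maximum is for silicon carbide.

silicon carbide, M = 136 MN·m/kg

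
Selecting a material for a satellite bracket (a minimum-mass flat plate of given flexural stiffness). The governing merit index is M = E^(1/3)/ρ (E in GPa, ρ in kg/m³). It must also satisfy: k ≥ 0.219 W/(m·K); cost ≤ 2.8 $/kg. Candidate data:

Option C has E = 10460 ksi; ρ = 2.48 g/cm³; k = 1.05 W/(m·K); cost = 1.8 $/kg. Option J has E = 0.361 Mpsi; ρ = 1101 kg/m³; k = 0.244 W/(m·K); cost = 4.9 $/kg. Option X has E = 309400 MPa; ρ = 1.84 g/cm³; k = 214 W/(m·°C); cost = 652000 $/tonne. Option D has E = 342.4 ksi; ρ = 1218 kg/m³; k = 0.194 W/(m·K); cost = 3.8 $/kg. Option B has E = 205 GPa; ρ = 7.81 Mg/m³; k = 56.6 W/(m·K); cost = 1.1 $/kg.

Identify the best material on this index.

Screen on constraints: k ≥ 0.219 W/(m·K); cost ≤ 2.8 $/kg. Survivors: option C, option B.
Normalizing units and computing the index:
  option C: E = 72.12 GPa, ρ = 2480 kg/m³
  option B: E = 205.0 GPa, ρ = 7810 kg/m³
  option C: M = 1.68×10⁻³
  option B: M = 0.755×10⁻³
Option C has the largest M.

option C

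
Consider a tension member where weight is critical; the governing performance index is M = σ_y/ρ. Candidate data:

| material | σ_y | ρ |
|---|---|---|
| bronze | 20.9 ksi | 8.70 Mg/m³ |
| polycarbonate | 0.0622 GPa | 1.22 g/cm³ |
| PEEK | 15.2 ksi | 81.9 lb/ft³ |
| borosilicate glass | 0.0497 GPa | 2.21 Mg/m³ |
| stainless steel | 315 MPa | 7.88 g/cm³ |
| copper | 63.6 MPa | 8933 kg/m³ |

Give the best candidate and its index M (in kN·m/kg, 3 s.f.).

In SI units:
  bronze: σ_y = 144.1 MPa, ρ = 8700 kg/m³
  polycarbonate: σ_y = 62.20 MPa, ρ = 1220 kg/m³
  PEEK: σ_y = 104.8 MPa, ρ = 1312 kg/m³
  borosilicate glass: σ_y = 49.70 MPa, ρ = 2210 kg/m³
  stainless steel: σ_y = 315.0 MPa, ρ = 7880 kg/m³
  copper: σ_y = 63.60 MPa, ρ = 8933 kg/m³
  PEEK: M = 79.9 kN·m/kg
  polycarbonate: M = 51.0 kN·m/kg
  stainless steel: M = 40.0 kN·m/kg
  borosilicate glass: M = 22.5 kN·m/kg
  bronze: M = 16.6 kN·m/kg
  copper: M = 7.12 kN·m/kg
The maximum is for PEEK.

PEEK, M = 79.9 kN·m/kg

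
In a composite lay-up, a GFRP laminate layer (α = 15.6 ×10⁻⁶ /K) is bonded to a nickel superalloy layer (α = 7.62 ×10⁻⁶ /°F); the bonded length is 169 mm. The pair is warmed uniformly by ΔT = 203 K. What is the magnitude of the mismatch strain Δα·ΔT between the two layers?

3.82×10⁻⁴

nickel superalloy: α = 7.62×10⁻⁶/°F × 9/5 = 13.7×10⁻⁶/K.
Δα = |15.6 − 13.7|×10⁻⁶/K = 1.88×10⁻⁶/K.
Mismatch strain = Δα·ΔT = 1.88×10⁻⁶ × 203.0 = 3.82×10⁻⁴.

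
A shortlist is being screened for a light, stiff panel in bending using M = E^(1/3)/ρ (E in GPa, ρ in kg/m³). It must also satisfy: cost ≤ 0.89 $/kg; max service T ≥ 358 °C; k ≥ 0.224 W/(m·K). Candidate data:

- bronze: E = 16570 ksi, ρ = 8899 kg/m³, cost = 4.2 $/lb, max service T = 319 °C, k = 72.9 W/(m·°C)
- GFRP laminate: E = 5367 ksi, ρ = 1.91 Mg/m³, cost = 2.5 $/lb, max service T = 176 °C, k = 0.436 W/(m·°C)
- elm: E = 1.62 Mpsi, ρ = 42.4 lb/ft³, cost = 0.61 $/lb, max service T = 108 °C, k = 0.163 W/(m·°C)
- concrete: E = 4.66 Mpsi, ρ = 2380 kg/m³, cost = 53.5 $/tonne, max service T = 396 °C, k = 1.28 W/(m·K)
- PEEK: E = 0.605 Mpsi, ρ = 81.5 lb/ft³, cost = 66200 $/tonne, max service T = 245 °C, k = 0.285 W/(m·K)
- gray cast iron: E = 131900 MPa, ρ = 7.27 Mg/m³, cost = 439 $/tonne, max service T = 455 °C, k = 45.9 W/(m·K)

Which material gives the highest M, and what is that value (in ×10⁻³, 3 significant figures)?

Screen on constraints: cost ≤ 0.89 $/kg; max service T ≥ 358 °C; k ≥ 0.224 W/(m·K). Survivors: concrete, gray cast iron.
After converting to SI:
  concrete: E = 32.13 GPa, ρ = 2380 kg/m³
  gray cast iron: E = 131.9 GPa, ρ = 7270 kg/m³
  concrete: M = 1.34×10⁻³
  gray cast iron: M = 0.700×10⁻³
Concrete ranks first.

concrete, M = 1.34×10⁻³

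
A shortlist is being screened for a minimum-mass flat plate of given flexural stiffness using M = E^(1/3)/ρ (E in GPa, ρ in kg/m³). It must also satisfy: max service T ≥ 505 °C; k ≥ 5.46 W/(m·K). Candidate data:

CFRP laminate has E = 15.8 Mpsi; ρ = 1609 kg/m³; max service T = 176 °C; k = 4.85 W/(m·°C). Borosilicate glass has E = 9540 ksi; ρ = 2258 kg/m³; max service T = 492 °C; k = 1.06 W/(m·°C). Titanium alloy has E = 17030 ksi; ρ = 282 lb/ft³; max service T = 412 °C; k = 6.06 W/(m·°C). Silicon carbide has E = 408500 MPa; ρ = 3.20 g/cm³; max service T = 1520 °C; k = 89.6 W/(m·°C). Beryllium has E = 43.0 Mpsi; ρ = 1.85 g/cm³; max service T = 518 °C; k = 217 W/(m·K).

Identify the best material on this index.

Screen on constraints: max service T ≥ 505 °C; k ≥ 5.46 W/(m·K). Survivors: silicon carbide, beryllium.
After converting to SI:
  silicon carbide: E = 408.5 GPa, ρ = 3200 kg/m³
  beryllium: E = 296.5 GPa, ρ = 1850 kg/m³
  beryllium: M = 3.60×10⁻³
  silicon carbide: M = 2.32×10⁻³
Highest index: beryllium.

beryllium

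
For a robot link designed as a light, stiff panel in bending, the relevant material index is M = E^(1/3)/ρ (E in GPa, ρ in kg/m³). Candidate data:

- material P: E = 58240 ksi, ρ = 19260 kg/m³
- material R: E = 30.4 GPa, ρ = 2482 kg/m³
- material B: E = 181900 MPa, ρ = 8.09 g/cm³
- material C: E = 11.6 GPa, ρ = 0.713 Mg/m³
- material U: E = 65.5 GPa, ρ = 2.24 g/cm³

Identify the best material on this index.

material C

In SI units:
  material P: E = 401.6 GPa, ρ = 19260 kg/m³
  material R: E = 30.40 GPa, ρ = 2482 kg/m³
  material B: E = 181.9 GPa, ρ = 8090 kg/m³
  material C: E = 11.60 GPa, ρ = 713.0 kg/m³
  material U: E = 65.50 GPa, ρ = 2240 kg/m³
  material C: M = 3.17×10⁻³
  material U: M = 1.80×10⁻³
  material R: M = 1.26×10⁻³
  material B: M = 0.700×10⁻³
  material P: M = 0.383×10⁻³
Material C has the largest M.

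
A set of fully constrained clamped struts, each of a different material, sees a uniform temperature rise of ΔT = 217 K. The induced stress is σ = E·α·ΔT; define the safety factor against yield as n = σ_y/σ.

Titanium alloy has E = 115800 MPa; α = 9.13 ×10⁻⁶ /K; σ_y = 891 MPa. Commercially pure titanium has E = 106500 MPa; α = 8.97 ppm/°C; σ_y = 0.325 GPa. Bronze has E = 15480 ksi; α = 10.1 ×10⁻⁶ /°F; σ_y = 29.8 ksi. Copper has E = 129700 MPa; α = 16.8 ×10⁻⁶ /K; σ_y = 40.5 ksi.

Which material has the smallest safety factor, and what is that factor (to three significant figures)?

bronze, n = 0.488

Per material, after unit conversion:
  titanium alloy: E = 115.8, α = 9.13, σ_y = 891.0 → σ = 229 MPa, n = 3.88
  commercially pure titanium: E = 106.5, α = 8.97, σ_y = 325.0 → σ = 207 MPa, n = 1.57
  bronze: E = 106.7, α = 18.2, σ_y = 205.5 → σ = 421 MPa, n = 0.488
  copper: E = 129.7, α = 16.8, σ_y = 279.2 → σ = 473 MPa, n = 0.591
The minimum is bronze at n = 0.488.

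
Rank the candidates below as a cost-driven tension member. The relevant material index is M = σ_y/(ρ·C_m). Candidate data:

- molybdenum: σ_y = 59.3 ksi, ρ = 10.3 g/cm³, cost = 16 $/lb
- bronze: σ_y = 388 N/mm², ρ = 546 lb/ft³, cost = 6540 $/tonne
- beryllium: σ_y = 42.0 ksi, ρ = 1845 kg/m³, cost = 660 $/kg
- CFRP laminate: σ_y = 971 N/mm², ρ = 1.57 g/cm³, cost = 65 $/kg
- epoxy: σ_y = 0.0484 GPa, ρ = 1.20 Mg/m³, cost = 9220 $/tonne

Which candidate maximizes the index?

CFRP laminate

Convert each candidate to consistent units, then evaluate M:
  molybdenum: σ_y = 408.9 MPa, ρ = 10300 kg/m³, cost = 35.27 $/kg
  bronze: σ_y = 388.0 MPa, ρ = 8746 kg/m³, cost = 6.540 $/kg
  beryllium: σ_y = 289.6 MPa, ρ = 1845 kg/m³, cost = 660.0 $/kg
  CFRP laminate: σ_y = 971.0 MPa, ρ = 1570 kg/m³, cost = 65.00 $/kg
  epoxy: σ_y = 48.40 MPa, ρ = 1200 kg/m³, cost = 9.220 $/kg
  CFRP laminate: M = 9.51 kN·m per $
  bronze: M = 6.78 kN·m per $
  epoxy: M = 4.37 kN·m per $
  molybdenum: M = 1.13 kN·m per $
  beryllium: M = 0.238 kN·m per $
Highest index: CFRP laminate.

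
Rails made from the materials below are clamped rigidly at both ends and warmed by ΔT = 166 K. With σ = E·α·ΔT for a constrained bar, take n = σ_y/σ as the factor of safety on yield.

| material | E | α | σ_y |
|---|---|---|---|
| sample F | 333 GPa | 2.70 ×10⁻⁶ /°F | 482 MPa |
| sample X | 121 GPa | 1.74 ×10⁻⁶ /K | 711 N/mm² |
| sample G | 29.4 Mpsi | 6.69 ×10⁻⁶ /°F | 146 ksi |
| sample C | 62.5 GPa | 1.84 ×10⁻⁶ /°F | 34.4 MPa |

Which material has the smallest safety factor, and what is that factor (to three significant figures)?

sample C, n = 1.00

With everything in SI (GPa, ×10⁻⁶/K, MPa):
  sample F: E = 333.0, α = 4.86, σ_y = 482.0 → σ = 269 MPa, n = 1.79
  sample X: E = 121.0, α = 1.74, σ_y = 711.0 → σ = 34.9 MPa, n = 20.3
  sample G: E = 202.7, α = 12.0, σ_y = 1007 → σ = 405 MPa, n = 2.48
  sample C: E = 62.50, α = 3.31, σ_y = 34.40 → σ = 34.4 MPa, n = 1.00
Sample C has the lowest safety factor, n = 1.00.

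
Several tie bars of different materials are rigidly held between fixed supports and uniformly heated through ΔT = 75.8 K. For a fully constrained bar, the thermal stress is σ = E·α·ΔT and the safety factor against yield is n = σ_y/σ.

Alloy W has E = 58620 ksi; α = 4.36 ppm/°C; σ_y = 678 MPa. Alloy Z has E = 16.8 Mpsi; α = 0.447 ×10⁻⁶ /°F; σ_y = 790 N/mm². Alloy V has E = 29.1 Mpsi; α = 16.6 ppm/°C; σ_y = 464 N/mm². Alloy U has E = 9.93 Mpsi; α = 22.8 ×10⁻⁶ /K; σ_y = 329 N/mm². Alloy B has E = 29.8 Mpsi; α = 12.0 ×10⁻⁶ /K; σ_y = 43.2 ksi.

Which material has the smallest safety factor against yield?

alloy B

With everything in SI (GPa, ×10⁻⁶/K, MPa):
  alloy W: E = 404.2, α = 4.36, σ_y = 678.0 → σ = 134 MPa, n = 5.08
  alloy Z: E = 115.8, α = 0.805, σ_y = 790.0 → σ = 7.06 MPa, n = 112
  alloy V: E = 200.6, α = 16.6, σ_y = 464.0 → σ = 252 MPa, n = 1.84
  alloy U: E = 68.46, α = 22.8, σ_y = 329.0 → σ = 118 MPa, n = 2.78
  alloy B: E = 205.5, α = 12.0, σ_y = 297.9 → σ = 187 MPa, n = 1.59
Alloy B has the lowest safety factor, n = 1.59.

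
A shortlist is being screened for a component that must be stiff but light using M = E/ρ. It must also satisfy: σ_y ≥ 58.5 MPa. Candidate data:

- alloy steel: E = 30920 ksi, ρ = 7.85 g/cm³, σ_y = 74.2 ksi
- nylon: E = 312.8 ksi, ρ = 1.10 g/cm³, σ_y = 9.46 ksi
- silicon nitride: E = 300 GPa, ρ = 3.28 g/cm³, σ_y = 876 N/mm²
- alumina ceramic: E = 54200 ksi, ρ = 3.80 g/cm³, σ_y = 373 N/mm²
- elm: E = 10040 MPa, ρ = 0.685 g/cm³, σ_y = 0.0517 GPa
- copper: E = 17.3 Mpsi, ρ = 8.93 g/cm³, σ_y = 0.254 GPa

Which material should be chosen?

alumina ceramic

Screen on constraints: σ_y ≥ 58.5 MPa. Survivors: alloy steel, nylon, silicon nitride, alumina ceramic, copper.
In SI units:
  alloy steel: E = 213.2 GPa, ρ = 7850 kg/m³
  nylon: E = 2.157 GPa, ρ = 1100 kg/m³
  silicon nitride: E = 300.0 GPa, ρ = 3280 kg/m³
  alumina ceramic: E = 373.7 GPa, ρ = 3800 kg/m³
  copper: E = 119.3 GPa, ρ = 8930 kg/m³
  alumina ceramic: M = 98.3 MN·m/kg
  silicon nitride: M = 91.5 MN·m/kg
  alloy steel: M = 27.2 MN·m/kg
  copper: M = 13.4 MN·m/kg
  nylon: M = 1.96 MN·m/kg
Highest index: alumina ceramic.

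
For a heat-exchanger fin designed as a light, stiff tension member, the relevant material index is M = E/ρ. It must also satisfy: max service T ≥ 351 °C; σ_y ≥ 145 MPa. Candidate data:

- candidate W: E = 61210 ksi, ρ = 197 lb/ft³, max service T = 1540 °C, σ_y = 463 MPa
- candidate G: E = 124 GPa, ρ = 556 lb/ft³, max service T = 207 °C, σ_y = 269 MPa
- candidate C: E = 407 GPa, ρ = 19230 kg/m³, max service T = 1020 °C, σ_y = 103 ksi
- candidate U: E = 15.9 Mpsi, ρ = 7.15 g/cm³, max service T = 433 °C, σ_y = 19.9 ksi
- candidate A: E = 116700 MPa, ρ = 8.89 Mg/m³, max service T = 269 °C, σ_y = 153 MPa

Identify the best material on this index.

Screen on constraints: max service T ≥ 351 °C; σ_y ≥ 145 MPa. Survivors: candidate W, candidate C.
Convert each candidate to consistent units, then evaluate M:
  candidate W: E = 422.0 GPa, ρ = 3156 kg/m³
  candidate C: E = 407.0 GPa, ρ = 19230 kg/m³
  candidate W: M = 134 MN·m/kg
  candidate C: M = 21.2 MN·m/kg
The maximum is for candidate W.

candidate W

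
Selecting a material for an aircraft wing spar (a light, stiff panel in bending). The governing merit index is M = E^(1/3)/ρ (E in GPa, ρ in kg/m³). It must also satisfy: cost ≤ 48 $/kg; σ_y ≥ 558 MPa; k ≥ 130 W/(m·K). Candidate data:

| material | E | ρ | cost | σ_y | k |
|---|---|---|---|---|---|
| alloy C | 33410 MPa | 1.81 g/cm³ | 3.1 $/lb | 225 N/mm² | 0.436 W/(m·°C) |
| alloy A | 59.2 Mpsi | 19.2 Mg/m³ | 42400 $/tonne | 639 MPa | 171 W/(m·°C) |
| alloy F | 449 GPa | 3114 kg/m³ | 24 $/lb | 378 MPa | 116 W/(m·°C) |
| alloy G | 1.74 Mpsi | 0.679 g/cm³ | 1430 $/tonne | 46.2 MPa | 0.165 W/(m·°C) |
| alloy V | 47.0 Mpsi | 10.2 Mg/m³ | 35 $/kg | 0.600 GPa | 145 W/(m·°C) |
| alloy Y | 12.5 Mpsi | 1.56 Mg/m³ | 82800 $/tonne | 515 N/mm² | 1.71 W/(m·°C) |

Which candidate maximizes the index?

alloy V

Screen on constraints: cost ≤ 48 $/kg; σ_y ≥ 558 MPa; k ≥ 130 W/(m·K). Survivors: alloy A, alloy V.
Convert each candidate to consistent units, then evaluate M:
  alloy A: E = 408.2 GPa, ρ = 19200 kg/m³
  alloy V: E = 324.1 GPa, ρ = 10200 kg/m³
  alloy V: M = 0.673×10⁻³
  alloy A: M = 0.386×10⁻³
The maximum is for alloy V.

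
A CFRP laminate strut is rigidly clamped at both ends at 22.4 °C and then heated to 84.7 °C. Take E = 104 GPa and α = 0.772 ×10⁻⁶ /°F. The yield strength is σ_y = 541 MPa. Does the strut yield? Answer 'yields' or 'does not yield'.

α = 0.772×10⁻⁶/°F × 9/5 = 1.39×10⁻⁶/K.
ΔT = 62.30 K. Constrained thermal stress σ = E·α·ΔT = 104.0×10³ MPa × 1.39×10⁻⁶ × 62.30 = 9.00 MPa (compressive).
Compare to σ_y = 541 MPa: σ < σ_y, so it does not yield.

does not yield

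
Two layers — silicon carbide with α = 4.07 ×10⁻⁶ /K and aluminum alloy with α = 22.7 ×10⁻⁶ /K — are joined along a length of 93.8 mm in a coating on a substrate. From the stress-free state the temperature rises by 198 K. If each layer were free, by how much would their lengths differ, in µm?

346 µm

Δα = |4.07 − 22.7|×10⁻⁶/K = 18.6×10⁻⁶/K.
ΔL_mismatch = Δα·L·ΔT = 18.6×10⁻⁶ × 93.8 mm × 198.0 K = 346 µm.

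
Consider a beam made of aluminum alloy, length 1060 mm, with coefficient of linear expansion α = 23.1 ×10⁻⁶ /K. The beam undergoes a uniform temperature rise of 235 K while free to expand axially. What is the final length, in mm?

ΔL = α·L₀·ΔT = 23.1×10⁻⁶ × 1060 mm × 235.0 K = 5.75 mm.
L = L₀ + ΔL = 1060 + 5.75 = 1065.8 mm.

1065.8 mm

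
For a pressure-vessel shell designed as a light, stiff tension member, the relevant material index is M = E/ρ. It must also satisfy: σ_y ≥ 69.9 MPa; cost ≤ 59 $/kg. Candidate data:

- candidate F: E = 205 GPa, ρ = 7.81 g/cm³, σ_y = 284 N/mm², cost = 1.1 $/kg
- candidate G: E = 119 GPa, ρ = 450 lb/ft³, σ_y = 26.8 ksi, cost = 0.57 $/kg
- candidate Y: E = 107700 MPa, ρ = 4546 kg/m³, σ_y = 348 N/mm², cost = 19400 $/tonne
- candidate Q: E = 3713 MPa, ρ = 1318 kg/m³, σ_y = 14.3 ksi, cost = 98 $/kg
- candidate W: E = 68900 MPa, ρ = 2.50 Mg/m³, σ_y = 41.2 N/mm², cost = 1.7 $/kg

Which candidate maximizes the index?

candidate F

Screen on constraints: σ_y ≥ 69.9 MPa; cost ≤ 59 $/kg. Survivors: candidate F, candidate G, candidate Y.
After converting to SI:
  candidate F: E = 205.0 GPa, ρ = 7810 kg/m³
  candidate G: E = 119.0 GPa, ρ = 7208 kg/m³
  candidate Y: E = 107.7 GPa, ρ = 4546 kg/m³
  candidate F: M = 26.2 MN·m/kg
  candidate Y: M = 23.7 MN·m/kg
  candidate G: M = 16.5 MN·m/kg
Candidate F has the largest M.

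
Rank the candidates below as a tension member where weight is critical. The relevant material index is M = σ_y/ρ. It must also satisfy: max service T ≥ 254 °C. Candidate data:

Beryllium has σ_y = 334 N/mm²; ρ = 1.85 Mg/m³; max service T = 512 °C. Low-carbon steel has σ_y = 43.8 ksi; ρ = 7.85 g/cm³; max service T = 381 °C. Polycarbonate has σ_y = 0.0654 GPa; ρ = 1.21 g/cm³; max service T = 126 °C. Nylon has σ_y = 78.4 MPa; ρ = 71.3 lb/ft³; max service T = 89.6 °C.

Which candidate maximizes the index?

Screen on constraints: max service T ≥ 254 °C. Survivors: beryllium, low-carbon steel.
Normalizing units and computing the index:
  beryllium: σ_y = 334.0 MPa, ρ = 1850 kg/m³
  low-carbon steel: σ_y = 302.0 MPa, ρ = 7850 kg/m³
  beryllium: M = 181 kN·m/kg
  low-carbon steel: M = 38.5 kN·m/kg
Beryllium has the largest M.

beryllium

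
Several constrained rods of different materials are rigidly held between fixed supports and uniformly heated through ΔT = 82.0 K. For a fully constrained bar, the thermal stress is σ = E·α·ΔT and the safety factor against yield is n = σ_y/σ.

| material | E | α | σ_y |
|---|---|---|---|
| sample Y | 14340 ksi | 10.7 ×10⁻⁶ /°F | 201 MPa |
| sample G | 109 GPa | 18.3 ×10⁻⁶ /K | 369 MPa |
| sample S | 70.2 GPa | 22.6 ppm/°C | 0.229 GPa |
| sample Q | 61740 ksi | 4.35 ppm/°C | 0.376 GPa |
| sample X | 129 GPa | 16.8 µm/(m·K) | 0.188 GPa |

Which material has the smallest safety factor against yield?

sample X

Per material, after unit conversion:
  sample Y: E = 98.87, α = 19.3, σ_y = 201.0 → σ = 156 MPa, n = 1.29
  sample G: E = 109.0, α = 18.3, σ_y = 369.0 → σ = 164 MPa, n = 2.26
  sample S: E = 70.20, α = 22.6, σ_y = 229.0 → σ = 130 MPa, n = 1.76
  sample Q: E = 425.7, α = 4.35, σ_y = 376.0 → σ = 152 MPa, n = 2.48
  sample X: E = 129.0, α = 16.8, σ_y = 188.0 → σ = 178 MPa, n = 1.06
Sample X has the lowest safety factor, n = 1.06.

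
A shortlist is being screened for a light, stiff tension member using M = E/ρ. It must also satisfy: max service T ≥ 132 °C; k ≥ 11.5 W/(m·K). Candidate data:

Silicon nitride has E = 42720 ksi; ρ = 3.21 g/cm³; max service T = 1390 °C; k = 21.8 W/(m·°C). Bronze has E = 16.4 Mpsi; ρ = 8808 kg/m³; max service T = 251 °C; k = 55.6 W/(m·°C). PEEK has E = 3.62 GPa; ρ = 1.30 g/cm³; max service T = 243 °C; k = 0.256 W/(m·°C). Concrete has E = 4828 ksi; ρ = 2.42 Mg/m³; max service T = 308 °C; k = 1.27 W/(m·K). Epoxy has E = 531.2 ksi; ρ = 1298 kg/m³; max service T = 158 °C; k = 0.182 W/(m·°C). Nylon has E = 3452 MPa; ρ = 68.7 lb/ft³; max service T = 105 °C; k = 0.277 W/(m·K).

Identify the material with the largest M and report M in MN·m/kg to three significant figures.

silicon nitride, M = 91.8 MN·m/kg

Screen on constraints: max service T ≥ 132 °C; k ≥ 11.5 W/(m·K). Survivors: silicon nitride, bronze.
In SI units:
  silicon nitride: E = 294.5 GPa, ρ = 3210 kg/m³
  bronze: E = 113.1 GPa, ρ = 8808 kg/m³
  silicon nitride: M = 91.8 MN·m/kg
  bronze: M = 12.8 MN·m/kg
The maximum is for silicon nitride.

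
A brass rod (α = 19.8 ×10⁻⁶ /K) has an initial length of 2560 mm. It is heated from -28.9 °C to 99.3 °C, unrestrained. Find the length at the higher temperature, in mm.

ΔT = 99.3 − (-28.9) = 128.2 K.
ΔL = α·L₀·ΔT = 19.8×10⁻⁶ × 2560 mm × 128.2 K = 6.50 mm.
L = L₀ + ΔL = 2560 + 6.50 = 2566.5 mm.

2566.5 mm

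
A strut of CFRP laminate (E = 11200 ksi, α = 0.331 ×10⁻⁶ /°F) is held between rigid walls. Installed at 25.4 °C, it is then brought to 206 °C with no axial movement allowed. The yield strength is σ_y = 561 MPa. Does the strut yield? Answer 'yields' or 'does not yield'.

does not yield

E = 11200 ksi = 77.22 GPa.
α = 0.331×10⁻⁶/°F × 9/5 = 0.596×10⁻⁶/K.
ΔT = 180.6 K. Constrained thermal stress σ = E·α·ΔT = 77.22×10³ MPa × 0.596×10⁻⁶ × 180.6 = 8.31 MPa (compressive).
Compare to σ_y = 561 MPa: σ < σ_y, so it does not yield.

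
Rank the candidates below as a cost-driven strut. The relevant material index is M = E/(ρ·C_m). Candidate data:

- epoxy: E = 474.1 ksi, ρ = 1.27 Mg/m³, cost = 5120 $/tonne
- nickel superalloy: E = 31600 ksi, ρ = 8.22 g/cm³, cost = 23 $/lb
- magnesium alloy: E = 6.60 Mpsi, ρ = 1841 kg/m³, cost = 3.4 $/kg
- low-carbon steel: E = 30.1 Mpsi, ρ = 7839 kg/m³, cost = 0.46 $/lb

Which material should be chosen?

Putting every candidate on a common basis:
  epoxy: E = 3.269 GPa, ρ = 1270 kg/m³, cost = 5.120 $/kg
  nickel superalloy: E = 217.9 GPa, ρ = 8220 kg/m³, cost = 50.71 $/kg
  magnesium alloy: E = 45.51 GPa, ρ = 1841 kg/m³, cost = 3.400 $/kg
  low-carbon steel: E = 207.5 GPa, ρ = 7839 kg/m³, cost = 1.014 $/kg
  low-carbon steel: M = 26.1 MN·m per $
  magnesium alloy: M = 7.27 MN·m per $
  nickel superalloy: M = 0.523 MN·m per $
  epoxy: M = 0.503 MN·m per $
The maximum is for low-carbon steel.

low-carbon steel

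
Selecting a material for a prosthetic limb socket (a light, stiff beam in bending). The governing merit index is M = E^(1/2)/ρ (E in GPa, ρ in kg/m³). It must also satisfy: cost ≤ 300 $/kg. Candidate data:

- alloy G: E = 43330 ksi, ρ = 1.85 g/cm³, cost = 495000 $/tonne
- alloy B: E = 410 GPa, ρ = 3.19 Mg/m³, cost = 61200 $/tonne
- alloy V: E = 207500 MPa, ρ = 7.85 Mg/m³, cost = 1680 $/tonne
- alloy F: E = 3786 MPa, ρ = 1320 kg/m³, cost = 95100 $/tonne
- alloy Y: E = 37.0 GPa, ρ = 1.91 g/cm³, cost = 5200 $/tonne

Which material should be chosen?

Screen on constraints: cost ≤ 300 $/kg. Survivors: alloy B, alloy V, alloy F, alloy Y.
Putting every candidate on a common basis:
  alloy B: E = 410.0 GPa, ρ = 3190 kg/m³
  alloy V: E = 207.5 GPa, ρ = 7850 kg/m³
  alloy F: E = 3.786 GPa, ρ = 1320 kg/m³
  alloy Y: E = 37.00 GPa, ρ = 1910 kg/m³
  alloy B: M = 6.35×10⁻³
  alloy Y: M = 3.18×10⁻³
  alloy V: M = 1.84×10⁻³
  alloy F: M = 1.47×10⁻³
Alloy B has the largest M.

alloy B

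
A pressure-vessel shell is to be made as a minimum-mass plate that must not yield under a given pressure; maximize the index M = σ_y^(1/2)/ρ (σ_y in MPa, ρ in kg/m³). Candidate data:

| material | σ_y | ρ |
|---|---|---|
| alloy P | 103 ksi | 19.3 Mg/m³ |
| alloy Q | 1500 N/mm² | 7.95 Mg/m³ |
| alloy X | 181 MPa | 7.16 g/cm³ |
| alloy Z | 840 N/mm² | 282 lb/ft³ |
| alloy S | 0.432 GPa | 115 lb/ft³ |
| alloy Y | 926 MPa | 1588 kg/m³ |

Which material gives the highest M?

alloy Y

In SI units:
  alloy P: σ_y = 710.2 MPa, ρ = 19300 kg/m³
  alloy Q: σ_y = 1500 MPa, ρ = 7950 kg/m³
  alloy X: σ_y = 181.0 MPa, ρ = 7160 kg/m³
  alloy Z: σ_y = 840.0 MPa, ρ = 4517 kg/m³
  alloy S: σ_y = 432.0 MPa, ρ = 1842 kg/m³
  alloy Y: σ_y = 926.0 MPa, ρ = 1588 kg/m³
  alloy Y: M = 19.2×10⁻³
  alloy S: M = 11.3×10⁻³
  alloy Z: M = 6.42×10⁻³
  alloy Q: M = 4.87×10⁻³
  alloy X: M = 1.88×10⁻³
  alloy P: M = 1.38×10⁻³
Highest index: alloy Y.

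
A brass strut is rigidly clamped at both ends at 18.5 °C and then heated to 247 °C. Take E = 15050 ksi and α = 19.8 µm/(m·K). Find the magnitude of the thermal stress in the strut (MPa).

469 MPa

E = 15050 ksi = 103.8 GPa.
ΔT = 228.5 K. Constrained thermal stress σ = E·α·ΔT = 103.8×10³ MPa × 19.8×10⁻⁶ × 228.5 = 469 MPa (compressive).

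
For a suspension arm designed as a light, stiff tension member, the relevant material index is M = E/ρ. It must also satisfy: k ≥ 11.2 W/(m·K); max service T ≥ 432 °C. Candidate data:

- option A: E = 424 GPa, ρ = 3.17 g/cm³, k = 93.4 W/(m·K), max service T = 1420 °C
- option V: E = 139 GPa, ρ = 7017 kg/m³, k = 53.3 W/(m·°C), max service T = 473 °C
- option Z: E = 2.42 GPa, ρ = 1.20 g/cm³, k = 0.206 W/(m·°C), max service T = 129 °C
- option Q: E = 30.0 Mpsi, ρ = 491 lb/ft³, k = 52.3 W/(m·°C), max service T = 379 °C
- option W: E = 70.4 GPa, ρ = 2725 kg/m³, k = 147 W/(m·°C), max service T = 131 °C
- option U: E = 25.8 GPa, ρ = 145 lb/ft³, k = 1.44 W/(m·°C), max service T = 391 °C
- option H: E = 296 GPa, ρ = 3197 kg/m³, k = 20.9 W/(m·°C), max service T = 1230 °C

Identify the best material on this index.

Screen on constraints: k ≥ 11.2 W/(m·K); max service T ≥ 432 °C. Survivors: option A, option V, option H.
In SI units:
  option A: E = 424.0 GPa, ρ = 3170 kg/m³
  option V: E = 139.0 GPa, ρ = 7017 kg/m³
  option H: E = 296.0 GPa, ρ = 3197 kg/m³
  option A: M = 134 MN·m/kg
  option H: M = 92.6 MN·m/kg
  option V: M = 19.8 MN·m/kg
The maximum is for option A.

option A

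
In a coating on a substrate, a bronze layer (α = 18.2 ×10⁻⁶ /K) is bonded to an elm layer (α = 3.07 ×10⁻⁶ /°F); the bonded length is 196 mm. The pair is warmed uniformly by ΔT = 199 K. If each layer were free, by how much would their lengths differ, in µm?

494 µm

elm: α = 3.07×10⁻⁶/°F × 9/5 = 5.53×10⁻⁶/K.
Δα = |18.2 − 5.53|×10⁻⁶/K = 12.7×10⁻⁶/K.
ΔL_mismatch = Δα·L·ΔT = 12.7×10⁻⁶ × 196.0 mm × 199.0 K = 494 µm.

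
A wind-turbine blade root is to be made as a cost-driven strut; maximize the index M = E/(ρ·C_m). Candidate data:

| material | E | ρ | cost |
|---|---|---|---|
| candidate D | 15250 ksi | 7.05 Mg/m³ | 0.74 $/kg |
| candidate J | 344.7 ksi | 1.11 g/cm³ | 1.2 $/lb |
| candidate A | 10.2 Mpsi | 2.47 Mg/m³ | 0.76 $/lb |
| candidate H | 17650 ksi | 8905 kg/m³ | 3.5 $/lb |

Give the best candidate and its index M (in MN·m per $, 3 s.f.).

Normalizing units and computing the index:
  candidate D: E = 105.1 GPa, ρ = 7050 kg/m³, cost = 0.7400 $/kg
  candidate J: E = 2.377 GPa, ρ = 1110 kg/m³, cost = 2.646 $/kg
  candidate A: E = 70.33 GPa, ρ = 2470 kg/m³, cost = 1.675 $/kg
  candidate H: E = 121.7 GPa, ρ = 8905 kg/m³, cost = 7.716 $/kg
  candidate D: M = 20.2 MN·m per $
  candidate A: M = 17.0 MN·m per $
  candidate H: M = 1.77 MN·m per $
  candidate J: M = 0.809 MN·m per $
Candidate D has the largest M.

candidate D, M = 20.2 MN·m per $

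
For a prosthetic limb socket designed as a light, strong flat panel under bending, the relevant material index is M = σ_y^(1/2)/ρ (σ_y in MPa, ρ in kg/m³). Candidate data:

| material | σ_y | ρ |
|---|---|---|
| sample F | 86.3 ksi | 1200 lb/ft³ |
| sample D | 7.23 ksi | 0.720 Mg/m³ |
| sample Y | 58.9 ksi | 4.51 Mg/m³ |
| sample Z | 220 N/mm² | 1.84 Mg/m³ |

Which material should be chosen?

In SI units:
  sample F: σ_y = 595.0 MPa, ρ = 19220 kg/m³
  sample D: σ_y = 49.85 MPa, ρ = 720.0 kg/m³
  sample Y: σ_y = 406.1 MPa, ρ = 4510 kg/m³
  sample Z: σ_y = 220.0 MPa, ρ = 1840 kg/m³
  sample D: M = 9.81×10⁻³
  sample Z: M = 8.06×10⁻³
  sample Y: M = 4.47×10⁻³
  sample F: M = 1.27×10⁻³
Highest index: sample D.

sample D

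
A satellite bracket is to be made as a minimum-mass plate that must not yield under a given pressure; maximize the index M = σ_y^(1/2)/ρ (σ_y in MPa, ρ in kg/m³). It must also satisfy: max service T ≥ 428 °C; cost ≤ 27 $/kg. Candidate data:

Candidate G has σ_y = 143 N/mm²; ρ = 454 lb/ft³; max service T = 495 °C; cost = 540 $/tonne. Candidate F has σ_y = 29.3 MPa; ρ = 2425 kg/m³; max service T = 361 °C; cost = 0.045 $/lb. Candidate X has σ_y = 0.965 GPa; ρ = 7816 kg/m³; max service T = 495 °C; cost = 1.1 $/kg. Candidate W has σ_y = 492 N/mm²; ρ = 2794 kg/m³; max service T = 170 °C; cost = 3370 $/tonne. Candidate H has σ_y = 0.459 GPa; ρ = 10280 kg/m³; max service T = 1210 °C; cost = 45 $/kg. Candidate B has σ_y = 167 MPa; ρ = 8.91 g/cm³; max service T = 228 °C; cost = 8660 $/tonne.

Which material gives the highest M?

candidate X

Screen on constraints: max service T ≥ 428 °C; cost ≤ 27 $/kg. Survivors: candidate G, candidate X.
In SI units:
  candidate G: σ_y = 143.0 MPa, ρ = 7272 kg/m³
  candidate X: σ_y = 965.0 MPa, ρ = 7816 kg/m³
  candidate X: M = 3.97×10⁻³
  candidate G: M = 1.64×10⁻³
The maximum is for candidate X.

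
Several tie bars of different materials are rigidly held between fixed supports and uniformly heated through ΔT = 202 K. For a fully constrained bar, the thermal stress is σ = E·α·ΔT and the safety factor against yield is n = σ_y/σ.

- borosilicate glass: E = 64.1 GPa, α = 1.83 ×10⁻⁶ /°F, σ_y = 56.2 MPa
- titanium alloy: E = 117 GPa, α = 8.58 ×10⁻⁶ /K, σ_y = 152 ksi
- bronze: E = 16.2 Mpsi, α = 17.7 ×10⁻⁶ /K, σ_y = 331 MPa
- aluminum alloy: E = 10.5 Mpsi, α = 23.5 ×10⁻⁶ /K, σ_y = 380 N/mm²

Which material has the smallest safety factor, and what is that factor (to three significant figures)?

bronze, n = 0.829

Per material, after unit conversion:
  borosilicate glass: E = 64.10, α = 3.29, σ_y = 56.20 → σ = 42.7 MPa, n = 1.32
  titanium alloy: E = 117.0, α = 8.58, σ_y = 1048 → σ = 203 MPa, n = 5.17
  bronze: E = 111.7, α = 17.7, σ_y = 331.0 → σ = 399 MPa, n = 0.829
  aluminum alloy: E = 72.39, α = 23.5, σ_y = 380.0 → σ = 344 MPa, n = 1.11
Smallest n: bronze with n = 0.829.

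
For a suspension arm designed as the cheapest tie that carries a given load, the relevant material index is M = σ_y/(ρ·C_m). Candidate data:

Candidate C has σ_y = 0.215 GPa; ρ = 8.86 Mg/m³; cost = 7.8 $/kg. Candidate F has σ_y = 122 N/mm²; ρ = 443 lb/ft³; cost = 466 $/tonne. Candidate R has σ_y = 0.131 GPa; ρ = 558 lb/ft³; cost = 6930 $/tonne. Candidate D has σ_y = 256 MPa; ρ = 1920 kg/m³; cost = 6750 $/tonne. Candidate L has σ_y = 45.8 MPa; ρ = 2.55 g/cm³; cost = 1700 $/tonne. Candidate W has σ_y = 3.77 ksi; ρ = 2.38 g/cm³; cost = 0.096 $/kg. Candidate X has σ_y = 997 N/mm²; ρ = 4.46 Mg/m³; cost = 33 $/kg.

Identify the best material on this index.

Convert each candidate to consistent units, then evaluate M:
  candidate C: σ_y = 215.0 MPa, ρ = 8860 kg/m³, cost = 7.800 $/kg
  candidate F: σ_y = 122.0 MPa, ρ = 7096 kg/m³, cost = 0.4660 $/kg
  candidate R: σ_y = 131.0 MPa, ρ = 8938 kg/m³, cost = 6.930 $/kg
  candidate D: σ_y = 256.0 MPa, ρ = 1920 kg/m³, cost = 6.750 $/kg
  candidate L: σ_y = 45.80 MPa, ρ = 2550 kg/m³, cost = 1.700 $/kg
  candidate W: σ_y = 25.99 MPa, ρ = 2380 kg/m³, cost = 0.09600 $/kg
  candidate X: σ_y = 997.0 MPa, ρ = 4460 kg/m³, cost = 33.00 $/kg
  candidate W: M = 114 kN·m per $
  candidate F: M = 36.9 kN·m per $
  candidate D: M = 19.8 kN·m per $
  candidate L: M = 10.6 kN·m per $
  candidate X: M = 6.77 kN·m per $
  candidate C: M = 3.11 kN·m per $
  candidate R: M = 2.11 kN·m per $
Candidate W has the largest M.

candidate W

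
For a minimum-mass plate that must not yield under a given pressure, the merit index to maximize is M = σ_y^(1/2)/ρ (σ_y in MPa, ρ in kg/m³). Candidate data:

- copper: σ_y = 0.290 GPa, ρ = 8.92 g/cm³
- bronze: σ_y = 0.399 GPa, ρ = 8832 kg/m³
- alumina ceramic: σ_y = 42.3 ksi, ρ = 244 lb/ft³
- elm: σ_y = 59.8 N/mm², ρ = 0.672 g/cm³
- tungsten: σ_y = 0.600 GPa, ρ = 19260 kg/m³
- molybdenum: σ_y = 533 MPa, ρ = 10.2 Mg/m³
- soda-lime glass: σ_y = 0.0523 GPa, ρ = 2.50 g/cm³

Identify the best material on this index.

elm

Putting every candidate on a common basis:
  copper: σ_y = 290.0 MPa, ρ = 8920 kg/m³
  bronze: σ_y = 399.0 MPa, ρ = 8832 kg/m³
  alumina ceramic: σ_y = 291.6 MPa, ρ = 3909 kg/m³
  elm: σ_y = 59.80 MPa, ρ = 672.0 kg/m³
  tungsten: σ_y = 600.0 MPa, ρ = 19260 kg/m³
  molybdenum: σ_y = 533.0 MPa, ρ = 10200 kg/m³
  soda-lime glass: σ_y = 52.30 MPa, ρ = 2500 kg/m³
  elm: M = 11.5×10⁻³
  alumina ceramic: M = 4.37×10⁻³
  soda-lime glass: M = 2.89×10⁻³
  molybdenum: M = 2.26×10⁻³
  bronze: M = 2.26×10⁻³
  copper: M = 1.91×10⁻³
  tungsten: M = 1.27×10⁻³
The maximum is for elm.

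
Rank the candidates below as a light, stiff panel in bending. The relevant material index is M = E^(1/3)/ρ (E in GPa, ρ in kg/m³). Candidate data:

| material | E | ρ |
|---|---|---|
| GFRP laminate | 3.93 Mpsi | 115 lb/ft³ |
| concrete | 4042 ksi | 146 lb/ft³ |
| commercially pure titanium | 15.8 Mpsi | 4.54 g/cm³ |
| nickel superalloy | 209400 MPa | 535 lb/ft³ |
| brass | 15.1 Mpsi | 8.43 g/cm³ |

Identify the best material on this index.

GFRP laminate

Normalizing units and computing the index:
  GFRP laminate: E = 27.10 GPa, ρ = 1842 kg/m³
  concrete: E = 27.87 GPa, ρ = 2339 kg/m³
  commercially pure titanium: E = 108.9 GPa, ρ = 4540 kg/m³
  nickel superalloy: E = 209.4 GPa, ρ = 8570 kg/m³
  brass: E = 104.1 GPa, ρ = 8430 kg/m³
  GFRP laminate: M = 1.63×10⁻³
  concrete: M = 1.30×10⁻³
  commercially pure titanium: M = 1.05×10⁻³
  nickel superalloy: M = 0.693×10⁻³
  brass: M = 0.558×10⁻³
Highest index: GFRP laminate.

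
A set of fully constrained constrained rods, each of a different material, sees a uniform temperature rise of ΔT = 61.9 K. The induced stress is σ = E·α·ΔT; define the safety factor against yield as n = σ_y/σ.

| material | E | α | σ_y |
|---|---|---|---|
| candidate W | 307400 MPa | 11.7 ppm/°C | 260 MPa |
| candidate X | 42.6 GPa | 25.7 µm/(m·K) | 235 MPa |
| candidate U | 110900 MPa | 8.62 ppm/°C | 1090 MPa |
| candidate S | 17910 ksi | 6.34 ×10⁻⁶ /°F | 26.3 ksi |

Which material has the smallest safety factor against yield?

candidate W

In consistent units (E in GPa, α in ×10⁻⁶/K, σ_y in MPa):
  candidate W: E = 307.4, α = 11.7, σ_y = 260.0 → σ = 223 MPa, n = 1.17
  candidate X: E = 42.60, α = 25.7, σ_y = 235.0 → σ = 67.8 MPa, n = 3.47
  candidate U: E = 110.9, α = 8.62, σ_y = 1090 → σ = 59.2 MPa, n = 18.4
  candidate S: E = 123.5, α = 11.4, σ_y = 181.3 → σ = 87.2 MPa, n = 2.08
Candidate W has the lowest safety factor, n = 1.17.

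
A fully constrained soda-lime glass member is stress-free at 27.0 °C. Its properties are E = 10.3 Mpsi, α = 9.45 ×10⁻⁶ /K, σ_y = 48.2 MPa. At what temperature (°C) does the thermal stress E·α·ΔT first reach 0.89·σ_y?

90.9 °C

E = 10.3 Mpsi = 71.02 GPa.
E·α·ΔT = 42.90 MPa ⇒ ΔT = 42.90 / (71.02×10³ × 9.45×10⁻⁶) = 63.92 K.
T = 27.0 + 63.92 = 90.92 °C.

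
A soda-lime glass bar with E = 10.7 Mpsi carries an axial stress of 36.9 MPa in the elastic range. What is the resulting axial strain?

5.00×10⁻⁴

E = 10.7 Mpsi = 73.77 GPa = 73770 MPa.
ε = σ/E = 36.9 / 73770 = 5.00×10⁻⁴.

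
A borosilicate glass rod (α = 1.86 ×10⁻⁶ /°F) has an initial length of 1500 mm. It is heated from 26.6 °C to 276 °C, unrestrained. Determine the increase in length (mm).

1.25 mm

Convert α: 1.86×10⁻⁶/°F × (9/5) = 3.35×10⁻⁶/K.
ΔT = 276 − 26.6 = 249.4 K.
ΔL = α·L₀·ΔT = 3.35×10⁻⁶ × 1500 mm × 249.4 K = 1.25 mm.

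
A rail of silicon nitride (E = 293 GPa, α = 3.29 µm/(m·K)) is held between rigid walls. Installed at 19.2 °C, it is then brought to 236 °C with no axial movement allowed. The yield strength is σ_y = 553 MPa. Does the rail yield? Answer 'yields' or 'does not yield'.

does not yield

ΔT = 216.8 K. Constrained thermal stress σ = E·α·ΔT = 293.0×10³ MPa × 3.29×10⁻⁶ × 216.8 = 209 MPa (compressive).
Compare to σ_y = 553 MPa: σ < σ_y, so it does not yield.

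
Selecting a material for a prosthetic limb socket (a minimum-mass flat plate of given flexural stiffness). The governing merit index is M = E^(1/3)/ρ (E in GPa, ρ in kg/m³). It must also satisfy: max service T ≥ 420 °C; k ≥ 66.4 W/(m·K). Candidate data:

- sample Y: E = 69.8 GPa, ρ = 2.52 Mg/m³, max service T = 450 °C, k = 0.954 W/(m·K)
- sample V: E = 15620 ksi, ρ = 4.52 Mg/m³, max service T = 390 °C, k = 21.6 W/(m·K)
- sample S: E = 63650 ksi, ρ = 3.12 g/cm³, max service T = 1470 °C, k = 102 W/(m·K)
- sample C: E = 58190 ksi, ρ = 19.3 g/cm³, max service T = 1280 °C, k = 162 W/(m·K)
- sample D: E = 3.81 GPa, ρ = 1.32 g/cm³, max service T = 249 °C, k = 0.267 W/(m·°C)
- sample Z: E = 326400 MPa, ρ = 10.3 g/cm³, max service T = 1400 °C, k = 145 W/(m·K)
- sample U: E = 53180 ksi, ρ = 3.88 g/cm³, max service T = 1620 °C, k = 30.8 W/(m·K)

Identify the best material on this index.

Screen on constraints: max service T ≥ 420 °C; k ≥ 66.4 W/(m·K). Survivors: sample S, sample C, sample Z.
Putting every candidate on a common basis:
  sample S: E = 438.9 GPa, ρ = 3120 kg/m³
  sample C: E = 401.2 GPa, ρ = 19300 kg/m³
  sample Z: E = 326.4 GPa, ρ = 10300 kg/m³
  sample S: M = 2.44×10⁻³
  sample Z: M = 0.668×10⁻³
  sample C: M = 0.382×10⁻³
The maximum is for sample S.

sample S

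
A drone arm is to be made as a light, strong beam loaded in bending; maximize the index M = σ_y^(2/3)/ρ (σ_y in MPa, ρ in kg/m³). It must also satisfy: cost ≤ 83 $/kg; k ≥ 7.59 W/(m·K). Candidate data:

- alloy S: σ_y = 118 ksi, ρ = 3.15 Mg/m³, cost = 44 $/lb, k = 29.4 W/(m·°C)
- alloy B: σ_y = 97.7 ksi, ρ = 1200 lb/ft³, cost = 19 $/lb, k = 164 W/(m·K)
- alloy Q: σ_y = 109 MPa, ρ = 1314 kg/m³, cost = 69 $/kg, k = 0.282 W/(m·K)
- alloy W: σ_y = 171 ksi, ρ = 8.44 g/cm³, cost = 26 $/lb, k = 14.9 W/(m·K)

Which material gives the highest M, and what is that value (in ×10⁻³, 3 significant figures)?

Screen on constraints: cost ≤ 83 $/kg; k ≥ 7.59 W/(m·K). Survivors: alloy B, alloy W.
Normalizing units and computing the index:
  alloy B: σ_y = 673.6 MPa, ρ = 19220 kg/m³
  alloy W: σ_y = 1179 MPa, ρ = 8440 kg/m³
  alloy W: M = 13.2×10⁻³
  alloy B: M = 4.00×10⁻³
Highest index: alloy W.

alloy W, M = 13.2×10⁻³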